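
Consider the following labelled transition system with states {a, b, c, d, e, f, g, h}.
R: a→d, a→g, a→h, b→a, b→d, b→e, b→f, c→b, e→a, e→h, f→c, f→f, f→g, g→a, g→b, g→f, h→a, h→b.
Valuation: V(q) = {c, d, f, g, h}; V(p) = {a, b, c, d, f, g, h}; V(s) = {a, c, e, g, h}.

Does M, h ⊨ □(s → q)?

No

At h: □(s → q) requires s → q at every successor {a, b}.
  s → q fails at a, so □(s → q) is false at h.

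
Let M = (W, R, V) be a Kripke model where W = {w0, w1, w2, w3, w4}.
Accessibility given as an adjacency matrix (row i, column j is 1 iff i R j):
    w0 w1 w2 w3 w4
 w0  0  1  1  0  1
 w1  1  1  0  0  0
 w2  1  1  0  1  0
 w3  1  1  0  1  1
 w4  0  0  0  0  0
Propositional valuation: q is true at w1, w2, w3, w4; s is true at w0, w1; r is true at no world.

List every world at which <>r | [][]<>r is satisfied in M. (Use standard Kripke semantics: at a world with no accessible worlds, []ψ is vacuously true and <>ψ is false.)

w4

Let φ = <>r | [][]<>r. Evaluate φ at each world:
  w0 (successors {w1, w2, w4}): φ is false.
  w1 (successors {w0, w1}): φ is false.
  w2 (successors {w0, w1, w3}): φ is false.
  w3 (successors {w0, w1, w3, w4}): φ is false.
  w4 (successors ∅): φ is true.
For instance, at w2:
  At w2: <>r is false, [][]<>r is false, so <>r | [][]<>r is false.
    At w2: <>r requires r at some successor in {w0, w1, w3}.
      At w0: r is false.
      At w1: r is false.
      At w3: r is false.
    So <>r is false at w2.
    At w2: [][]<>r requires []<>r at every successor {w0, w1, w3}.
      []<>r fails at w0, so [][]<>r is false at w2.
Satisfying worlds: {w4}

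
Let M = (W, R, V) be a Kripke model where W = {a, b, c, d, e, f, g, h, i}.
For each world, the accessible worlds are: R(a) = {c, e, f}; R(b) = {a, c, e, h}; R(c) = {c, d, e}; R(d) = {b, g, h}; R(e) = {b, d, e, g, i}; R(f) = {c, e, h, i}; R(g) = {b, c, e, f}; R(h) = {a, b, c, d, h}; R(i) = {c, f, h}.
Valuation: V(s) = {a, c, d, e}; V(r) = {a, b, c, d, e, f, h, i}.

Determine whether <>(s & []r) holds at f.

Yes

At f: <>(s & []r) requires s & []r at some successor in {c, e, h, i}.
  s & []r holds at c, so <>(s & []r) is true at f.
    At c: s is true, []r is true, so s & []r is true.
      At c: []r requires r at every successor {c, d, e}.
        At c: r is true.
        At d: r is true.
        At e: r is true.
      So []r is true at c.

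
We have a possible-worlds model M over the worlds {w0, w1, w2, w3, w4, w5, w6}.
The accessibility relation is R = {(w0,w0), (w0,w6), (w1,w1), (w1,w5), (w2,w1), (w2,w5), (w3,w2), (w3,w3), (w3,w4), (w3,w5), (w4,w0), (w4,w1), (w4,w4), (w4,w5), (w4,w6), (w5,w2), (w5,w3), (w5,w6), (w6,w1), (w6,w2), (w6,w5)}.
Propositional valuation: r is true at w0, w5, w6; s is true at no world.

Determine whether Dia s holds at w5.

At w5: Dia s requires s at some successor in {w2, w3, w6}.
  At w2: s is false.
  At w3: s is false.
  At w6: s is false.
So Dia s is false at w5.

No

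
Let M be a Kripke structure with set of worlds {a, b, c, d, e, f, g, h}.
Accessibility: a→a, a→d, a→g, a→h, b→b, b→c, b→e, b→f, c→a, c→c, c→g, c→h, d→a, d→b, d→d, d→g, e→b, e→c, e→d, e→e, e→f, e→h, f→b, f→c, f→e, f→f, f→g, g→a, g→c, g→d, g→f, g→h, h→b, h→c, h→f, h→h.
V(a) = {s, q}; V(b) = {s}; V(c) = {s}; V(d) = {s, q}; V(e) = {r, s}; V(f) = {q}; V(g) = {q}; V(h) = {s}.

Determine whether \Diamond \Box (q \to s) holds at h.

No

At h: \Diamond \Box (q \to s) requires \Box (q \to s) at some successor in {b, c, f, h}.
  At b: \Box (q \to s) is false.
  At c: \Box (q \to s) is false.
  At f: \Box (q \to s) is false.
  At h: \Box (q \to s) is false.
So \Diamond \Box (q \to s) is false at h.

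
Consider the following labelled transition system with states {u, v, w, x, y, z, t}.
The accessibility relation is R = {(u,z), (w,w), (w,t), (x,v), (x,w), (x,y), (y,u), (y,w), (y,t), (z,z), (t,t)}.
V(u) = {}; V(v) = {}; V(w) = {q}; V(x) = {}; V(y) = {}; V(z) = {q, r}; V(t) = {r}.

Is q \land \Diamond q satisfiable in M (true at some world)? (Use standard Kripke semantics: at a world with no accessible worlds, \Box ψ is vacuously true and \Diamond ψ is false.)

Let φ = q \land \Diamond q. Evaluate φ at each world:
  u (successors {z}): φ is false.
  v (successors ∅): φ is false.
  w (successors {w, t}): φ is true.
  x (successors {v, w, y}): φ is false.
  y (successors {u, w, t}): φ is false.
  z (successors {z}): φ is true.
  t (successors {t}): φ is false.
Detail at w (witness):
  At w: q is true, \Diamond q is true, so q \land \Diamond q is true.
    At w: \Diamond q requires q at some successor in {w, t}.
      q holds at w, so \Diamond q is true at w.

Yes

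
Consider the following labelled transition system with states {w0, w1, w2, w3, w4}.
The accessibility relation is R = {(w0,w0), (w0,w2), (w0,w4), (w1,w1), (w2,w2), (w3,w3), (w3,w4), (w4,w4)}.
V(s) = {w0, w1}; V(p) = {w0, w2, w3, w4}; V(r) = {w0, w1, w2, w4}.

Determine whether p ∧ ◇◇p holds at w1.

No

Recall that ◇ψ holds at a world iff ψ holds at some accessible world.
At w1: p is false, ◇◇p is false, so p ∧ ◇◇p is false.
  At w1: ◇◇p requires ◇p at some successor in {w1}.
    At w1: ◇p is false.
  So ◇◇p is false at w1.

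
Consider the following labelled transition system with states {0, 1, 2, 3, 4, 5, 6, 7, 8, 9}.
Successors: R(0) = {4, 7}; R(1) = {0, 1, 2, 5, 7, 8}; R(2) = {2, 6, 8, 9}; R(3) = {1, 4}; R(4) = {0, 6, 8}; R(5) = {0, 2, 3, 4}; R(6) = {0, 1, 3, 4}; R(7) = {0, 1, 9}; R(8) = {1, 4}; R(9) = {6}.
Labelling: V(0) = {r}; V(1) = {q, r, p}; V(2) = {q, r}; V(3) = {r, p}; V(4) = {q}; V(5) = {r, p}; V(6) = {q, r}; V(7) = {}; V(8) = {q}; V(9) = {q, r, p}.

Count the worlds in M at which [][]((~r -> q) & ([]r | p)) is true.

Let φ = [][]((~r -> q) & ([]r | p)). Evaluate φ at each world:
  0 (successors {4, 7}): φ is false.
  1 (successors {0, 1, 2, 5, 7, 8}): φ is false.
  2 (successors {2, 6, 8, 9}): φ is false.
  3 (successors {1, 4}): φ is false.
  4 (successors {0, 6, 8}): φ is false.
  5 (successors {0, 2, 3, 4}): φ is false.
  6 (successors {0, 1, 3, 4}): φ is false.
  7 (successors {0, 1, 9}): φ is false.
  8 (successors {1, 4}): φ is false.
  9 (successors {6}): φ is false.
For instance, at 6:
  At 6: [][]((~r -> q) & ([]r | p)) requires []((~r -> q) & ([]r | p)) at every successor {0, 1, 3, 4}.
    []((~r -> q) & ([]r | p)) fails at 0, so [][]((~r -> q) & ([]r | p)) is false at 6.
      At 0: []((~r -> q) & ([]r | p)) requires (~r -> q) & ([]r | p) at every successor {4, 7}.
        (~r -> q) & ([]r | p) fails at 4, so []((~r -> q) & ([]r | p)) is false at 0.
Satisfying worlds: none.

0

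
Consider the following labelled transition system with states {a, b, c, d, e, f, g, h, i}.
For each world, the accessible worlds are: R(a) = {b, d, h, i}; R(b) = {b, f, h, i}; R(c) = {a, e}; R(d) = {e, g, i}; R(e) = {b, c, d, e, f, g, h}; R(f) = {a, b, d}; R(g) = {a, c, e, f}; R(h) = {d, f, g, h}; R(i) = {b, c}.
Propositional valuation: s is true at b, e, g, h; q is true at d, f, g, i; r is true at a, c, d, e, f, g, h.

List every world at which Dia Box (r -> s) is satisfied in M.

a, e, f, h

Recall that Box ψ holds at a world iff ψ holds at every accessible world, and Dia ψ holds iff ψ holds at some accessible world.
Let φ = Dia Box (r -> s). Evaluate φ at each world:
  a (successors {b, d, h, i}): φ is true.
  b (successors {b, f, h, i}): φ is false.
  c (successors {a, e}): φ is false.
  d (successors {e, g, i}): φ is false.
  e (successors {b, c, d, e, f, g, h}): φ is true.
  f (successors {a, b, d}): φ is true.
  g (successors {a, c, e, f}): φ is false.
  h (successors {d, f, g, h}): φ is true.
  i (successors {b, c}): φ is false.
For instance, at e:
  At e: Dia Box (r -> s) requires Box (r -> s) at some successor in {b, c, d, e, f, g, h}.
    Box (r -> s) holds at d, so Dia Box (r -> s) is true at e.
      At d: Box (r -> s) requires r -> s at every successor {e, g, i}.
        At e: r -> s is true.
        At g: r -> s is true.
        At i: r -> s is true.
      So Box (r -> s) is true at d.
Satisfying worlds: {a, e, f, h}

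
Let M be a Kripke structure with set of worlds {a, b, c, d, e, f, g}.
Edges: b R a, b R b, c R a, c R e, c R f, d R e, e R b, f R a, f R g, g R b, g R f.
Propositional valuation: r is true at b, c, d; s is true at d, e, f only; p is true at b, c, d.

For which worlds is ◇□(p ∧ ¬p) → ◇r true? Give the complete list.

Recall that □ψ holds at a world iff ψ holds at every accessible world, and ◇ψ holds iff ψ holds at some accessible world.
Let φ = ◇□(p ∧ ¬p) → ◇r. Evaluate φ at each world:
  a (successors ∅): φ is true.
  b (successors {a, b}): φ is true.
  c (successors {a, e, f}): φ is false.
  d (successors {e}): φ is true.
  e (successors {b}): φ is true.
  f (successors {a, g}): φ is false.
  g (successors {b, f}): φ is true.
For instance, at c:
  At c: ◇□(p ∧ ¬p) is true, ◇r is false, so ◇□(p ∧ ¬p) → ◇r is false.
    At c: ◇□(p ∧ ¬p) requires □(p ∧ ¬p) at some successor in {a, e, f}.
      □(p ∧ ¬p) holds at a, so ◇□(p ∧ ¬p) is true at c.
    At c: ◇r requires r at some successor in {a, e, f}.
      At a: r is false.
      At e: r is false.
      At f: r is false.
    So ◇r is false at c.
Satisfying worlds: {a, b, d, e, g}

a, b, d, e, g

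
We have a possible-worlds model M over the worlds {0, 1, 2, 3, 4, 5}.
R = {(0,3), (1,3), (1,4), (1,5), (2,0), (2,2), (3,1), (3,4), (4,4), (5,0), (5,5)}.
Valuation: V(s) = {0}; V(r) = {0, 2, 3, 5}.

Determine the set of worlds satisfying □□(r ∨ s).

2, 5

Let φ = □□(r ∨ s). Evaluate φ at each world:
  0 (successors {3}): φ is false.
  1 (successors {3, 4, 5}): φ is false.
  2 (successors {0, 2}): φ is true.
  3 (successors {1, 4}): φ is false.
  4 (successors {4}): φ is false.
  5 (successors {0, 5}): φ is true.
For instance, at 0:
  At 0: □□(r ∨ s) requires □(r ∨ s) at every successor {3}.
    □(r ∨ s) fails at 3, so □□(r ∨ s) is false at 0.
      At 3: □(r ∨ s) requires r ∨ s at every successor {1, 4}.
        r ∨ s fails at 1, so □(r ∨ s) is false at 3.
Satisfying worlds: {2, 5}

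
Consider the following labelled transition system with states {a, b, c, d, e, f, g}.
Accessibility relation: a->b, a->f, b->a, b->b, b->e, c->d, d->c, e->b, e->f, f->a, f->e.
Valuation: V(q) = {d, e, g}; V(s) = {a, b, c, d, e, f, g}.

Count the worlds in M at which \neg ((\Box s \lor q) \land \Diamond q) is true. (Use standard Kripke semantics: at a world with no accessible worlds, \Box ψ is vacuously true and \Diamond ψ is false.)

Recall that \Box ψ holds at a world iff ψ holds at every accessible world, and \Diamond ψ holds iff ψ holds at some accessible world.
Let φ = \neg ((\Box s \lor q) \land \Diamond q). Evaluate φ at each world:
  a (successors {b, f}): φ is true.
  b (successors {a, b, e}): φ is false.
  c (successors {d}): φ is false.
  d (successors {c}): φ is true.
  e (successors {b, f}): φ is true.
  f (successors {a, e}): φ is false.
  g (successors ∅): φ is true.
For instance, at a:
  At a: (\Box s \lor q) \land \Diamond q is false, so \neg ((\Box s \lor q) \land \Diamond q) is true.
    At a: \Box s \lor q is true, \Diamond q is false, so (\Box s \lor q) \land \Diamond q is false.
      At a: \Box s is true, q is false, so \Box s \lor q is true.
      At a: \Diamond q requires q at some successor in {b, f}.
        At b: q is false.
        At f: q is false.
      So \Diamond q is false at a.
Satisfying worlds: {a, d, e, g}

4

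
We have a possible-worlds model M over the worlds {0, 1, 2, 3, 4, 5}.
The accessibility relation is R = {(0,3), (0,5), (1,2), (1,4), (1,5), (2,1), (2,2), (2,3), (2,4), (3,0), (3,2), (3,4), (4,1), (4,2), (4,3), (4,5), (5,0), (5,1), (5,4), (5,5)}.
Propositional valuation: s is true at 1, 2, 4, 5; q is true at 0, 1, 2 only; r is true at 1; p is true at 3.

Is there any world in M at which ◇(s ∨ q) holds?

Let φ = ◇(s ∨ q). Evaluate φ at each world:
  0 (successors {3, 5}): φ is true.
  1 (successors {2, 4, 5}): φ is true.
  2 (successors {1, 2, 3, 4}): φ is true.
  3 (successors {0, 2, 4}): φ is true.
  4 (successors {1, 2, 3, 5}): φ is true.
  5 (successors {0, 1, 4, 5}): φ is true.
Detail at 0 (witness):
  At 0: ◇(s ∨ q) requires s ∨ q at some successor in {3, 5}.
    s ∨ q holds at 5, so ◇(s ∨ q) is true at 0.

Yes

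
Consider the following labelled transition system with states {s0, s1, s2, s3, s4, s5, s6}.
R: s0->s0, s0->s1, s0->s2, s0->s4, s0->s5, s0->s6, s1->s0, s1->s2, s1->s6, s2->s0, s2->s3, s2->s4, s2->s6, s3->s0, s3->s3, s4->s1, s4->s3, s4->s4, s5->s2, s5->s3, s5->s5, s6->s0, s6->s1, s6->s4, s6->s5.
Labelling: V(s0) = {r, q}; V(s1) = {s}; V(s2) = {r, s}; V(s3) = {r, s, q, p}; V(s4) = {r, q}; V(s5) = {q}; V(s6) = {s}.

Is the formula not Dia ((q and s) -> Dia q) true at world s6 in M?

No

At s6: Dia ((q and s) -> Dia q) is true, so not Dia ((q and s) -> Dia q) is false.
  At s6: Dia ((q and s) -> Dia q) requires (q and s) -> Dia q at some successor in {s0, s1, s4, s5}.
    (q and s) -> Dia q holds at s0, so Dia ((q and s) -> Dia q) is true at s6.
      At s0: q and s is false, Dia q is true, so (q and s) -> Dia q is true.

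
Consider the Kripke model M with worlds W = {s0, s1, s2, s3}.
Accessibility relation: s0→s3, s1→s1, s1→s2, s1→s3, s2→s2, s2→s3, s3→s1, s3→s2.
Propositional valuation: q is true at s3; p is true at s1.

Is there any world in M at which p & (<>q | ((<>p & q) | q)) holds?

Yes

Let φ = p & (<>q | ((<>p & q) | q)). Evaluate φ at each world:
  s0 (successors {s3}): φ is false.
  s1 (successors {s1, s2, s3}): φ is true.
  s2 (successors {s2, s3}): φ is false.
  s3 (successors {s1, s2}): φ is false.
Detail at s1 (witness):
  At s1: p is true, <>q | ((<>p & q) | q) is true, so p & (<>q | ((<>p & q) | q)) is true.
    At s1: <>q is true, (<>p & q) | q is false, so <>q | ((<>p & q) | q) is true.
      At s1: <>q requires q at some successor in {s1, s2, s3}.
        q holds at s3, so <>q is true at s1.
      At s1: <>p & q is false, q is false, so (<>p & q) | q is false.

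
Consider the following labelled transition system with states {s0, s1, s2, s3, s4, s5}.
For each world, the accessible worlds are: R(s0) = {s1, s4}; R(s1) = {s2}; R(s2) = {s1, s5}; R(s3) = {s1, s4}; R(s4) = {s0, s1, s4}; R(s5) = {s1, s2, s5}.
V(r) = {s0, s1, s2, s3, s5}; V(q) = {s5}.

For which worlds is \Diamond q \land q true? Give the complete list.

Let φ = \Diamond q \land q. Evaluate φ at each world:
  s0 (successors {s1, s4}): φ is false.
  s1 (successors {s2}): φ is false.
  s2 (successors {s1, s5}): φ is false.
  s3 (successors {s1, s4}): φ is false.
  s4 (successors {s0, s1, s4}): φ is false.
  s5 (successors {s1, s2, s5}): φ is true.
For instance, at s4:
  At s4: \Diamond q is false, q is false, so \Diamond q \land q is false.
    At s4: \Diamond q requires q at some successor in {s0, s1, s4}.
      At s0: q is false.
      At s1: q is false.
      At s4: q is false.
    So \Diamond q is false at s4.
Satisfying worlds: {s5}

s5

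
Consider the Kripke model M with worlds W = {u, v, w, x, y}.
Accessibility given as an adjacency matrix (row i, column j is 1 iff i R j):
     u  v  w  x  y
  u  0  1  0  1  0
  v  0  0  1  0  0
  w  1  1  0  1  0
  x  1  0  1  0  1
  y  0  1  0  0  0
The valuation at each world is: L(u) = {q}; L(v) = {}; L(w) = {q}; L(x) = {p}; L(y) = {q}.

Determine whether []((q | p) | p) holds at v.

Yes

At v: []((q | p) | p) requires (q | p) | p at every successor {w}.
  At w: (q | p) | p is true.
So []((q | p) | p) is true at v.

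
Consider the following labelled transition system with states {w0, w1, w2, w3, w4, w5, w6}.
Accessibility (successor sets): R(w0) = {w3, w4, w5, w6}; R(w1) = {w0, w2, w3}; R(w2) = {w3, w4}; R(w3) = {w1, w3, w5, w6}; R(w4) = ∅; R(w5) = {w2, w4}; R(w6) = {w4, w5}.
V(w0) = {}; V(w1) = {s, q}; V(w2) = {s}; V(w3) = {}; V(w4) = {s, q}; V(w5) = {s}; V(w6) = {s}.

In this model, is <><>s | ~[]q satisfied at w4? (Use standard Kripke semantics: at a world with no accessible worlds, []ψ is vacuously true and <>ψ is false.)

No

At w4: <><>s is false, ~[]q is false, so <><>s | ~[]q is false.
  At w4: no accessible worlds, so <><>s is false.
  At w4: []q is true, so ~[]q is false.
    At w4: no accessible worlds, so []q holds vacuously.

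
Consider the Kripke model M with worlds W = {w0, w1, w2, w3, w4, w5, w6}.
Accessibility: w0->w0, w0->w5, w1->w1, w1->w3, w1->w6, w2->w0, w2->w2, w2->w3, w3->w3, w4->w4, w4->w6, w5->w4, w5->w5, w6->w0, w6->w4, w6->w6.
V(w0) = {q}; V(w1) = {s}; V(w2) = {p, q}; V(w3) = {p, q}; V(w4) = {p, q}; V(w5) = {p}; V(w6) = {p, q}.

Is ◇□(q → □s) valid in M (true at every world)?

No

Recall that □ψ holds at a world iff ψ holds at every accessible world, and ◇ψ holds iff ψ holds at some accessible world.
Let φ = ◇□(q → □s). Evaluate φ at each world:
  w0 (successors {w0, w5}): φ is false.
  w1 (successors {w1, w3, w6}): φ is false.
  w2 (successors {w0, w2, w3}): φ is false.
  w3 (successors {w3}): φ is false.
  w4 (successors {w4, w6}): φ is false.
  w5 (successors {w4, w5}): φ is false.
  w6 (successors {w0, w4, w6}): φ is false.
Detail at w0 (counterexample):
  At w0: ◇□(q → □s) requires □(q → □s) at some successor in {w0, w5}.
    At w0: □(q → □s) is false.
    At w5: □(q → □s) is false.
  So ◇□(q → □s) is false at w0.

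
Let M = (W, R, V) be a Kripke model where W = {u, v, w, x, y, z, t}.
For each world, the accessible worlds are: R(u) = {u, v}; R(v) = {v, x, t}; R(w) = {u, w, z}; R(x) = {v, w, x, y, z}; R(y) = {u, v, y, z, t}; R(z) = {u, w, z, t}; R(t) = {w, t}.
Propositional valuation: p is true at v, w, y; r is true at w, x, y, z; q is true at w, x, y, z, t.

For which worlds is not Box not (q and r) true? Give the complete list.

Let φ = not Box not (q and r). Evaluate φ at each world:
  u (successors {u, v}): φ is false.
  v (successors {v, x, t}): φ is true.
  w (successors {u, w, z}): φ is true.
  x (successors {v, w, x, y, z}): φ is true.
  y (successors {u, v, y, z, t}): φ is true.
  z (successors {u, w, z, t}): φ is true.
  t (successors {w, t}): φ is true.
For instance, at t:
  At t: Box not (q and r) is false, so not Box not (q and r) is true.
    At t: Box not (q and r) requires not (q and r) at every successor {w, t}.
      not (q and r) fails at w, so Box not (q and r) is false at t.
Satisfying worlds: {v, w, x, y, z, t}

v, w, x, y, z, t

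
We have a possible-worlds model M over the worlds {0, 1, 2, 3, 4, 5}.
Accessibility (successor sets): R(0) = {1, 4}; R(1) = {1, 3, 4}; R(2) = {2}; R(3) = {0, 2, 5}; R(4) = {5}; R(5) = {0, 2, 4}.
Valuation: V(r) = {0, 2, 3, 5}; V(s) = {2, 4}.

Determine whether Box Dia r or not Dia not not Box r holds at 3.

At 3: Box Dia r is false, not Dia not not Box r is false, so Box Dia r or not Dia not not Box r is false.
  At 3: Box Dia r requires Dia r at every successor {0, 2, 5}.
    Dia r fails at 0, so Box Dia r is false at 3.
      At 0: Dia r requires r at some successor in {1, 4}.
        At 1: r is false.
        At 4: r is false.
      So Dia r is false at 0.
  At 3: Dia not not Box r is true, so not Dia not not Box r is false.
    At 3: Dia not not Box r requires not not Box r at some successor in {0, 2, 5}.
      not not Box r holds at 2, so Dia not not Box r is true at 3.

No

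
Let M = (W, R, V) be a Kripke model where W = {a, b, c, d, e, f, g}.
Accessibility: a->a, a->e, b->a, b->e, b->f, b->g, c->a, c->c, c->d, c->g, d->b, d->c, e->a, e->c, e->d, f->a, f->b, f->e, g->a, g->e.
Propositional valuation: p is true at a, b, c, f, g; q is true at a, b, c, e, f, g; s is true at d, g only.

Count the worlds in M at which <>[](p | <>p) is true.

Let φ = <>[](p | <>p). Evaluate φ at each world:
  a (successors {a, e}): φ is true.
  b (successors {a, e, f, g}): φ is true.
  c (successors {a, c, d, g}): φ is true.
  d (successors {b, c}): φ is true.
  e (successors {a, c, d}): φ is true.
  f (successors {a, b, e}): φ is true.
  g (successors {a, e}): φ is true.
For instance, at f:
  At f: <>[](p | <>p) requires [](p | <>p) at some successor in {a, b, e}.
    [](p | <>p) holds at a, so <>[](p | <>p) is true at f.
      At a: [](p | <>p) requires p | <>p at every successor {a, e}.
        At a: p | <>p is true.
        At e: p | <>p is true.
      So [](p | <>p) is true at a.
Satisfying worlds: {a, b, c, d, e, f, g}

7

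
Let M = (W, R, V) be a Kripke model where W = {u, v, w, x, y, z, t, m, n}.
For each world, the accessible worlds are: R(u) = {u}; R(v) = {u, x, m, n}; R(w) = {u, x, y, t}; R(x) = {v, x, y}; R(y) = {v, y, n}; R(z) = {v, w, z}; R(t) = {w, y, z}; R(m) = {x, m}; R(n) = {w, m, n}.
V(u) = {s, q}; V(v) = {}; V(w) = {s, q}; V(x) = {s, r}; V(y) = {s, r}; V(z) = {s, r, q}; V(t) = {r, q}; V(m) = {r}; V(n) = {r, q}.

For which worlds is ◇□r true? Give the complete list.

Let φ = ◇□r. Evaluate φ at each world:
  u (successors {u}): φ is false.
  v (successors {u, x, m, n}): φ is true.
  w (successors {u, x, y, t}): φ is false.
  x (successors {v, x, y}): φ is false.
  y (successors {v, y, n}): φ is false.
  z (successors {v, w, z}): φ is false.
  t (successors {w, y, z}): φ is false.
  m (successors {x, m}): φ is true.
  n (successors {w, m, n}): φ is true.
For instance, at x:
  At x: ◇□r requires □r at some successor in {v, x, y}.
    At v: □r is false.
    At x: □r is false.
    At y: □r is false.
  So ◇□r is false at x.
Satisfying worlds: {v, m, n}

v, m, n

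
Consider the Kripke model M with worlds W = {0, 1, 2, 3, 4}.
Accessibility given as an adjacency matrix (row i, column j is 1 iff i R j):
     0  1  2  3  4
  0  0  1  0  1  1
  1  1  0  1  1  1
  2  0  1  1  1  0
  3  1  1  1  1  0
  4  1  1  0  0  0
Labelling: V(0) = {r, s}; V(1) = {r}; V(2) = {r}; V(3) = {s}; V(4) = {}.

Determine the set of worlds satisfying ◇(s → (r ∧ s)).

0, 1, 2, 3, 4

Let φ = ◇(s → (r ∧ s)). Evaluate φ at each world:
  0 (successors {1, 3, 4}): φ is true.
  1 (successors {0, 2, 3, 4}): φ is true.
  2 (successors {1, 2, 3}): φ is true.
  3 (successors {0, 1, 2, 3}): φ is true.
  4 (successors {0, 1}): φ is true.
For instance, at 3:
  At 3: ◇(s → (r ∧ s)) requires s → (r ∧ s) at some successor in {0, 1, 2, 3}.
    s → (r ∧ s) holds at 0, so ◇(s → (r ∧ s)) is true at 3.
Satisfying worlds: {0, 1, 2, 3, 4}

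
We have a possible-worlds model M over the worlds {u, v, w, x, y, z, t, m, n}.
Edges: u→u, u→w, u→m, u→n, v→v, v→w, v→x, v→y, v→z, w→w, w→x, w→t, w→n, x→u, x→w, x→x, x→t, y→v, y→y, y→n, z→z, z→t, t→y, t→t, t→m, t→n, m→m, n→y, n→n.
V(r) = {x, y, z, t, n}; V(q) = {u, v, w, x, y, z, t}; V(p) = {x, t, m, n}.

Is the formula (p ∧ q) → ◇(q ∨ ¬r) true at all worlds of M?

Yes

Let φ = (p ∧ q) → ◇(q ∨ ¬r). Evaluate φ at each world:
  u (successors {u, w, m, n}): φ is true.
  v (successors {v, w, x, y, z}): φ is true.
  w (successors {w, x, t, n}): φ is true.
  x (successors {u, w, x, t}): φ is true.
  y (successors {v, y, n}): φ is true.
  z (successors {z, t}): φ is true.
  t (successors {y, t, m, n}): φ is true.
  m (successors {m}): φ is true.
  n (successors {y, n}): φ is true.
For instance, at u:
  At u: p ∧ q is false, ◇(q ∨ ¬r) is true, so (p ∧ q) → ◇(q ∨ ¬r) is true.
    At u: ◇(q ∨ ¬r) requires q ∨ ¬r at some successor in {u, w, m, n}.
      q ∨ ¬r holds at u, so ◇(q ∨ ¬r) is true at u.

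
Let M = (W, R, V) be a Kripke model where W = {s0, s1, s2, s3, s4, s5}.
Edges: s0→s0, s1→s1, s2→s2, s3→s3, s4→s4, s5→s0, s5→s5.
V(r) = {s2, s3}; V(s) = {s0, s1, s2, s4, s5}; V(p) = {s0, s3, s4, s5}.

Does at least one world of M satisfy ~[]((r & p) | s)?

No

Let φ = ~[]((r & p) | s). Evaluate φ at each world:
  s0 (successors {s0}): φ is false.
  s1 (successors {s1}): φ is false.
  s2 (successors {s2}): φ is false.
  s3 (successors {s3}): φ is false.
  s4 (successors {s4}): φ is false.
  s5 (successors {s0, s5}): φ is false.
For instance, at s3:
  At s3: []((r & p) | s) is true, so ~[]((r & p) | s) is false.
    At s3: []((r & p) | s) requires (r & p) | s at every successor {s3}.
      At s3: (r & p) | s is true.
    So []((r & p) | s) is true at s3.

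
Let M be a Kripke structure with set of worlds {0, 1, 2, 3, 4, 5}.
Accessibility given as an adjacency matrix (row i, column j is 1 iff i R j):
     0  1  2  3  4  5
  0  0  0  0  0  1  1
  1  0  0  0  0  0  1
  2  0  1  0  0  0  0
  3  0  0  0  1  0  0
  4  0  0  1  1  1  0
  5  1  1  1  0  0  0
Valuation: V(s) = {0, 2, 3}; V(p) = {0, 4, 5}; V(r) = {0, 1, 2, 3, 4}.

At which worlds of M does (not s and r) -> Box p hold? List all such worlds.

Let φ = (not s and r) -> Box p. Evaluate φ at each world:
  0 (successors {4, 5}): φ is true.
  1 (successors {5}): φ is true.
  2 (successors {1}): φ is true.
  3 (successors {3}): φ is true.
  4 (successors {2, 3, 4}): φ is false.
  5 (successors {0, 1, 2}): φ is true.
For instance, at 4:
  At 4: not s and r is true, Box p is false, so (not s and r) -> Box p is false.
    At 4: Box p requires p at every successor {2, 3, 4}.
      p fails at 2, so Box p is false at 4.
Satisfying worlds: {0, 1, 2, 3, 5}

0, 1, 2, 3, 5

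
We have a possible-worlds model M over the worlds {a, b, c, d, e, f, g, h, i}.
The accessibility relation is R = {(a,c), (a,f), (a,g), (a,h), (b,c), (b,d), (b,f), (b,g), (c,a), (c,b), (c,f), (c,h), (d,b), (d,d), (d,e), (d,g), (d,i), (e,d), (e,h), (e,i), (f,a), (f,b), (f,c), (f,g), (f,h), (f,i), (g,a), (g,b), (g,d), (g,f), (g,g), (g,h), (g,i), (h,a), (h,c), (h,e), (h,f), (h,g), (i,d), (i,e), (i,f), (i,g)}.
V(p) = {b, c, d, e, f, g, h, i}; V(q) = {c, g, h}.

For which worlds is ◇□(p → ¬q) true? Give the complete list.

Let φ = ◇□(p → ¬q). Evaluate φ at each world:
  a (successors {c, f, g, h}): φ is false.
  b (successors {c, d, f, g}): φ is false.
  c (successors {a, b, f, h}): φ is false.
  d (successors {b, d, e, g, i}): φ is false.
  e (successors {d, h, i}): φ is false.
  f (successors {a, b, c, g, h, i}): φ is false.
  g (successors {a, b, d, f, g, h, i}): φ is false.
  h (successors {a, c, e, f, g}): φ is false.
  i (successors {d, e, f, g}): φ is false.
For instance, at a:
  At a: ◇□(p → ¬q) requires □(p → ¬q) at some successor in {c, f, g, h}.
    At c: □(p → ¬q) is false.
    At f: □(p → ¬q) is false.
    At g: □(p → ¬q) is false.
    At h: □(p → ¬q) is false.
  So ◇□(p → ¬q) is false at a.
Satisfying worlds: none.

none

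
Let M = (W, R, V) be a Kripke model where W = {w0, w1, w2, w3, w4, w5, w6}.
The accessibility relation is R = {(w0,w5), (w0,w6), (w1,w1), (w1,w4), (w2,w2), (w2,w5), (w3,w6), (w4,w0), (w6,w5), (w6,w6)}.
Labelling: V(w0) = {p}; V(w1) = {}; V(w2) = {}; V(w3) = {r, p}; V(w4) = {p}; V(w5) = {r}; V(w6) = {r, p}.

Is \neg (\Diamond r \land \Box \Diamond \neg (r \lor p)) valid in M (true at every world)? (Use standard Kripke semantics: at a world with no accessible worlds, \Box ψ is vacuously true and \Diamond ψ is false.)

Let φ = \neg (\Diamond r \land \Box \Diamond \neg (r \lor p)). Evaluate φ at each world:
  w0 (successors {w5, w6}): φ is true.
  w1 (successors {w1, w4}): φ is true.
  w2 (successors {w2, w5}): φ is true.
  w3 (successors {w6}): φ is true.
  w4 (successors {w0}): φ is true.
  w5 (successors ∅): φ is true.
  w6 (successors {w5, w6}): φ is true.
For instance, at w4:
  At w4: \Diamond r \land \Box \Diamond \neg (r \lor p) is false, so \neg (\Diamond r \land \Box \Diamond \neg (r \lor p)) is true.
    At w4: \Diamond r is false, \Box \Diamond \neg (r \lor p) is false, so \Diamond r \land \Box \Diamond \neg (r \lor p) is false.
      At w4: \Diamond r requires r at some successor in {w0}.
        At w0: r is false.
      So \Diamond r is false at w4.
      At w4: \Box \Diamond \neg (r \lor p) requires \Diamond \neg (r \lor p) at every successor {w0}.
        \Diamond \neg (r \lor p) fails at w0, so \Box \Diamond \neg (r \lor p) is false at w4.

Yes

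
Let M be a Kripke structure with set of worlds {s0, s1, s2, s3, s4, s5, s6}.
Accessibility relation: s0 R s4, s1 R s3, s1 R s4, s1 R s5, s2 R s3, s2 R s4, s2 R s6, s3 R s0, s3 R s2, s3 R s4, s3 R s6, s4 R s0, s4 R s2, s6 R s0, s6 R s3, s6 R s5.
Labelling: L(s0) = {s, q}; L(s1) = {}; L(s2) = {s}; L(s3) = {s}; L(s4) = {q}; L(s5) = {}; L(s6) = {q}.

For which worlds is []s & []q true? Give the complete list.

s5

Let φ = []s & []q. Evaluate φ at each world:
  s0 (successors {s4}): φ is false.
  s1 (successors {s3, s4, s5}): φ is false.
  s2 (successors {s3, s4, s6}): φ is false.
  s3 (successors {s0, s2, s4, s6}): φ is false.
  s4 (successors {s0, s2}): φ is false.
  s5 (successors ∅): φ is true.
  s6 (successors {s0, s3, s5}): φ is false.
For instance, at s3:
  At s3: []s is false, []q is false, so []s & []q is false.
    At s3: []s requires s at every successor {s0, s2, s4, s6}.
      s fails at s4, so []s is false at s3.
    At s3: []q requires q at every successor {s0, s2, s4, s6}.
      q fails at s2, so []q is false at s3.
Satisfying worlds: {s5}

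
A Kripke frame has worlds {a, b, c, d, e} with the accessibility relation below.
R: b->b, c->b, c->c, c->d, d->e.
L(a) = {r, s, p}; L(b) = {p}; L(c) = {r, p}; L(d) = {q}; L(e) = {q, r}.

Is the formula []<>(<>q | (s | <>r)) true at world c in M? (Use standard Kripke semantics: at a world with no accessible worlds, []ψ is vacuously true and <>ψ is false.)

No

At c: []<>(<>q | (s | <>r)) requires <>(<>q | (s | <>r)) at every successor {b, c, d}.
  <>(<>q | (s | <>r)) fails at b, so []<>(<>q | (s | <>r)) is false at c.
    At b: <>(<>q | (s | <>r)) requires <>q | (s | <>r) at some successor in {b}.
      At b: <>q | (s | <>r) is false.
    So <>(<>q | (s | <>r)) is false at b.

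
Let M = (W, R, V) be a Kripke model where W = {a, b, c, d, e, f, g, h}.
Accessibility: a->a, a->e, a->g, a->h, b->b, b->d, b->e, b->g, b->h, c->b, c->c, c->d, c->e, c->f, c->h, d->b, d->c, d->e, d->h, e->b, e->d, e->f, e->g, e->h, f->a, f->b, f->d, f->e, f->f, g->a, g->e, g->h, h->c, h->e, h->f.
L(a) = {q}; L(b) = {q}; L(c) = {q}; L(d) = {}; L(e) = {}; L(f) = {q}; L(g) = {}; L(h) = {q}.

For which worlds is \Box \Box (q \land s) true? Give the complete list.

Let φ = \Box \Box (q \land s). Evaluate φ at each world:
  a (successors {a, e, g, h}): φ is false.
  b (successors {b, d, e, g, h}): φ is false.
  c (successors {b, c, d, e, f, h}): φ is false.
  d (successors {b, c, e, h}): φ is false.
  e (successors {b, d, f, g, h}): φ is false.
  f (successors {a, b, d, e, f}): φ is false.
  g (successors {a, e, h}): φ is false.
  h (successors {c, e, f}): φ is false.
For instance, at a:
  At a: \Box \Box (q \land s) requires \Box (q \land s) at every successor {a, e, g, h}.
    \Box (q \land s) fails at a, so \Box \Box (q \land s) is false at a.
      At a: \Box (q \land s) requires q \land s at every successor {a, e, g, h}.
        q \land s fails at a, so \Box (q \land s) is false at a.
Satisfying worlds: none.

none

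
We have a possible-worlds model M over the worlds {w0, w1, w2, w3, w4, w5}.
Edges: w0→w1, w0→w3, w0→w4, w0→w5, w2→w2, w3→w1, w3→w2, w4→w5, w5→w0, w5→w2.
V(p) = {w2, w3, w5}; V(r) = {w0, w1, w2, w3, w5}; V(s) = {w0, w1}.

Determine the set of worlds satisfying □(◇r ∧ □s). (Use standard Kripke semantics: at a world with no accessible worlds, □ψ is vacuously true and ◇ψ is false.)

Recall that □ψ holds at a world iff ψ holds at every accessible world, and ◇ψ holds iff ψ holds at some accessible world.
Let φ = □(◇r ∧ □s). Evaluate φ at each world:
  w0 (successors {w1, w3, w4, w5}): φ is false.
  w1 (successors ∅): φ is true.
  w2 (successors {w2}): φ is false.
  w3 (successors {w1, w2}): φ is false.
  w4 (successors {w5}): φ is false.
  w5 (successors {w0, w2}): φ is false.
For instance, at w2:
  At w2: □(◇r ∧ □s) requires ◇r ∧ □s at every successor {w2}.
    ◇r ∧ □s fails at w2, so □(◇r ∧ □s) is false at w2.
      At w2: ◇r is true, □s is false, so ◇r ∧ □s is false.
Satisfying worlds: {w1}

w1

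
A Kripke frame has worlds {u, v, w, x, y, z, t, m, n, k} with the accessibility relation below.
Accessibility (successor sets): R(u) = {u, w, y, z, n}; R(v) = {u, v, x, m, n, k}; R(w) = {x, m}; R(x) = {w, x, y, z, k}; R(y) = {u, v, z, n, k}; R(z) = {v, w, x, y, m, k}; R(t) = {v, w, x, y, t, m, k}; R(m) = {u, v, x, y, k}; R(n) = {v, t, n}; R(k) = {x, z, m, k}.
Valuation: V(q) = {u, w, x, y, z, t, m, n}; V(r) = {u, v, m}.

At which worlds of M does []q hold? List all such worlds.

Recall that []ψ holds at a world iff ψ holds at every accessible world, and <>ψ holds iff ψ holds at some accessible world.
Let φ = []q. Evaluate φ at each world:
  u (successors {u, w, y, z, n}): φ is true.
  v (successors {u, v, x, m, n, k}): φ is false.
  w (successors {x, m}): φ is true.
  x (successors {w, x, y, z, k}): φ is false.
  y (successors {u, v, z, n, k}): φ is false.
  z (successors {v, w, x, y, m, k}): φ is false.
  t (successors {v, w, x, y, t, m, k}): φ is false.
  m (successors {u, v, x, y, k}): φ is false.
  n (successors {v, t, n}): φ is false.
  k (successors {x, z, m, k}): φ is false.
For instance, at x:
  At x: []q requires q at every successor {w, x, y, z, k}.
    q fails at k, so []q is false at x.
Satisfying worlds: {u, w}

u, w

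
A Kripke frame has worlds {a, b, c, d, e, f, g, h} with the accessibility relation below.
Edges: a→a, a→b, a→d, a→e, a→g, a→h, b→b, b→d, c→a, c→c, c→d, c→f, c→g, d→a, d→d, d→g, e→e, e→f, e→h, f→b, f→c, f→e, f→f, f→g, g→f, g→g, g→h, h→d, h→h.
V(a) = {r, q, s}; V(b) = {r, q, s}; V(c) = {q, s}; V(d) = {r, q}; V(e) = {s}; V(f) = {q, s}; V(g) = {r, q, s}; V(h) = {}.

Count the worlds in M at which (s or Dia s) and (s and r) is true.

3

Recall that Dia ψ holds at a world iff ψ holds at some accessible world.
Let φ = (s or Dia s) and (s and r). Evaluate φ at each world:
  a (successors {a, b, d, e, g, h}): φ is true.
  b (successors {b, d}): φ is true.
  c (successors {a, c, d, f, g}): φ is false.
  d (successors {a, d, g}): φ is false.
  e (successors {e, f, h}): φ is false.
  f (successors {b, c, e, f, g}): φ is false.
  g (successors {f, g, h}): φ is true.
  h (successors {d, h}): φ is false.
For instance, at f:
  At f: s or Dia s is true, s and r is false, so (s or Dia s) and (s and r) is false.
    At f: s is true, Dia s is true, so s or Dia s is true.
      At f: Dia s requires s at some successor in {b, c, e, f, g}.
        s holds at b, so Dia s is true at f.
Satisfying worlds: {a, b, g}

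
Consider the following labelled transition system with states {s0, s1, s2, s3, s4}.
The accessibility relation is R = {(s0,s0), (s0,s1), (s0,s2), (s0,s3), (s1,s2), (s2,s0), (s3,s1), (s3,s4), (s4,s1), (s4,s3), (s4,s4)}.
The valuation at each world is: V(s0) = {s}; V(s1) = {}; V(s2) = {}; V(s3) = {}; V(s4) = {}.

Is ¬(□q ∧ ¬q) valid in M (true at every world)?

Let φ = ¬(□q ∧ ¬q). Evaluate φ at each world:
  s0 (successors {s0, s1, s2, s3}): φ is true.
  s1 (successors {s2}): φ is true.
  s2 (successors {s0}): φ is true.
  s3 (successors {s1, s4}): φ is true.
  s4 (successors {s1, s3, s4}): φ is true.
For instance, at s1:
  At s1: □q ∧ ¬q is false, so ¬(□q ∧ ¬q) is true.
    At s1: □q is false, ¬q is true, so □q ∧ ¬q is false.
      At s1: □q requires q at every successor {s2}.
        q fails at s2, so □q is false at s1.

Yes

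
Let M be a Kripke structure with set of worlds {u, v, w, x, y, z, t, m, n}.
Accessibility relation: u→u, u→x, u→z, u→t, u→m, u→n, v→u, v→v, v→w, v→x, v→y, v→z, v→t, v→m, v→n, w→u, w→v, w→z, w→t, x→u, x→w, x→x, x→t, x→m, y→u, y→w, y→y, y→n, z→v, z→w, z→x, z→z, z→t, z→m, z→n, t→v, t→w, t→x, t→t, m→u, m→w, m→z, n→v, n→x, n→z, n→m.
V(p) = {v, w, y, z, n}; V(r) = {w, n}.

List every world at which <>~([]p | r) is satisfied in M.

u, v, w, x, y, z, t, m, n

Let φ = <>~([]p | r). Evaluate φ at each world:
  u (successors {u, x, z, t, m, n}): φ is true.
  v (successors {u, v, w, x, y, z, t, m, n}): φ is true.
  w (successors {u, v, z, t}): φ is true.
  x (successors {u, w, x, t, m}): φ is true.
  y (successors {u, w, y, n}): φ is true.
  z (successors {v, w, x, z, t, m, n}): φ is true.
  t (successors {v, w, x, t}): φ is true.
  m (successors {u, w, z}): φ is true.
  n (successors {v, x, z, m}): φ is true.
For instance, at z:
  At z: <>~([]p | r) requires ~([]p | r) at some successor in {v, w, x, z, t, m, n}.
    ~([]p | r) holds at v, so <>~([]p | r) is true at z.
      At v: []p | r is false, so ~([]p | r) is true.
Satisfying worlds: {u, v, w, x, y, z, t, m, n}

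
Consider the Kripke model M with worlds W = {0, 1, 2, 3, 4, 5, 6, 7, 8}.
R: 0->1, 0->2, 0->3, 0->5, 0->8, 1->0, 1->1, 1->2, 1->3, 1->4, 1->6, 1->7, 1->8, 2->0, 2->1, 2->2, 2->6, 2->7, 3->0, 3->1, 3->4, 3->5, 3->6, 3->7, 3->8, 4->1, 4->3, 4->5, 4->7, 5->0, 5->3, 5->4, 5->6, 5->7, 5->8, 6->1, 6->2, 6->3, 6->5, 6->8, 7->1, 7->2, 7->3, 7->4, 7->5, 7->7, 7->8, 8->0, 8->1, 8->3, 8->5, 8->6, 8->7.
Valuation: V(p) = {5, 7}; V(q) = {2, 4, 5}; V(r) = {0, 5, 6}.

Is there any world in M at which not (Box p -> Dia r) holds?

Recall that Box ψ holds at a world iff ψ holds at every accessible world, and Dia ψ holds iff ψ holds at some accessible world.
Let φ = not (Box p -> Dia r). Evaluate φ at each world:
  0 (successors {1, 2, 3, 5, 8}): φ is false.
  1 (successors {0, 1, 2, 3, 4, 6, 7, 8}): φ is false.
  2 (successors {0, 1, 2, 6, 7}): φ is false.
  3 (successors {0, 1, 4, 5, 6, 7, 8}): φ is false.
  4 (successors {1, 3, 5, 7}): φ is false.
  5 (successors {0, 3, 4, 6, 7, 8}): φ is false.
  6 (successors {1, 2, 3, 5, 8}): φ is false.
  7 (successors {1, 2, 3, 4, 5, 7, 8}): φ is false.
  8 (successors {0, 1, 3, 5, 6, 7}): φ is false.
For instance, at 5:
  At 5: Box p -> Dia r is true, so not (Box p -> Dia r) is false.
    At 5: Box p is false, Dia r is true, so Box p -> Dia r is true.
      At 5: Box p requires p at every successor {0, 3, 4, 6, 7, 8}.
        p fails at 0, so Box p is false at 5.
      At 5: Dia r requires r at some successor in {0, 3, 4, 6, 7, 8}.
        r holds at 0, so Dia r is true at 5.

No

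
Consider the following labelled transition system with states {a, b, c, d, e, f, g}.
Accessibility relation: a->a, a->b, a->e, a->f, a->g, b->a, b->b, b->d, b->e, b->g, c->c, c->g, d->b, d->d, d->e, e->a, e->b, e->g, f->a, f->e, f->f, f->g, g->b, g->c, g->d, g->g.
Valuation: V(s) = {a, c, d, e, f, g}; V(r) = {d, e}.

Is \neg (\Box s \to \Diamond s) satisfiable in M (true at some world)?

No

Recall that \Box ψ holds at a world iff ψ holds at every accessible world, and \Diamond ψ holds iff ψ holds at some accessible world.
Let φ = \neg (\Box s \to \Diamond s). Evaluate φ at each world:
  a (successors {a, b, e, f, g}): φ is false.
  b (successors {a, b, d, e, g}): φ is false.
  c (successors {c, g}): φ is false.
  d (successors {b, d, e}): φ is false.
  e (successors {a, b, g}): φ is false.
  f (successors {a, e, f, g}): φ is false.
  g (successors {b, c, d, g}): φ is false.
For instance, at g:
  At g: \Box s \to \Diamond s is true, so \neg (\Box s \to \Diamond s) is false.
    At g: \Box s is false, \Diamond s is true, so \Box s \to \Diamond s is true.
      At g: \Box s requires s at every successor {b, c, d, g}.
        s fails at b, so \Box s is false at g.
      At g: \Diamond s requires s at some successor in {b, c, d, g}.
        s holds at c, so \Diamond s is true at g.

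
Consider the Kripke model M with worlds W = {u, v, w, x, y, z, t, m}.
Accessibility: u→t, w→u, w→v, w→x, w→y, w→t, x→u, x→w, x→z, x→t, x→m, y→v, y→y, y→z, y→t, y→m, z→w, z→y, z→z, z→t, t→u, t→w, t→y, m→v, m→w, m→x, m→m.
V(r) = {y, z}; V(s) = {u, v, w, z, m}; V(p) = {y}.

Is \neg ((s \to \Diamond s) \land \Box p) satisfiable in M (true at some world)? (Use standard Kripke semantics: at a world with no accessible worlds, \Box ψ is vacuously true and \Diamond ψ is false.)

Recall that \Box ψ holds at a world iff ψ holds at every accessible world, and \Diamond ψ holds iff ψ holds at some accessible world.
Let φ = \neg ((s \to \Diamond s) \land \Box p). Evaluate φ at each world:
  u (successors {t}): φ is true.
  v (successors ∅): φ is true.
  w (successors {u, v, x, y, t}): φ is true.
  x (successors {u, w, z, t, m}): φ is true.
  y (successors {v, y, z, t, m}): φ is true.
  z (successors {w, y, z, t}): φ is true.
  t (successors {u, w, y}): φ is true.
  m (successors {v, w, x, m}): φ is true.
Detail at u (witness):
  At u: (s \to \Diamond s) \land \Box p is false, so \neg ((s \to \Diamond s) \land \Box p) is true.
    At u: s \to \Diamond s is false, \Box p is false, so (s \to \Diamond s) \land \Box p is false.
      At u: s is true, \Diamond s is false, so s \to \Diamond s is false.
      At u: \Box p requires p at every successor {t}.
        p fails at t, so \Box p is false at u.

Yes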